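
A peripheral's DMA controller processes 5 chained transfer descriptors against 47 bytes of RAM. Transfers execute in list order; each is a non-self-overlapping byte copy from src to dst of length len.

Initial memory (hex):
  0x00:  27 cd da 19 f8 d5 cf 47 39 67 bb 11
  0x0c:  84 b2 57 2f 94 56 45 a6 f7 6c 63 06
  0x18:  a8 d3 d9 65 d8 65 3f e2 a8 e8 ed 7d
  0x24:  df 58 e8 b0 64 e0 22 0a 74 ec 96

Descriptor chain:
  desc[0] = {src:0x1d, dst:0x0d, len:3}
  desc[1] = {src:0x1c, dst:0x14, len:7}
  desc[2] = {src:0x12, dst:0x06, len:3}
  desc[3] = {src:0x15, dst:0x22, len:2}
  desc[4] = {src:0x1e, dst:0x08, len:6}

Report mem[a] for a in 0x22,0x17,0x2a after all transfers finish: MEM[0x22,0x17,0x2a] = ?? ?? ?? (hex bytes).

[0] 0x1d->0x0d len=3 : 65 3f e2
[1] 0x1c->0x14 len=7 : d8 65 3f e2 a8 e8 ed
[2] 0x12->0x06 len=3 : 45 a6 d8
[3] 0x15->0x22 len=2 : 65 3f
[4] 0x1e->0x08 len=6 : 3f e2 a8 e8 65 3f
query mem[0x22]=0x65, mem[0x17]=0xe2, mem[0x2a]=0x22

MEM[0x22,0x17,0x2a] = 65 e2 22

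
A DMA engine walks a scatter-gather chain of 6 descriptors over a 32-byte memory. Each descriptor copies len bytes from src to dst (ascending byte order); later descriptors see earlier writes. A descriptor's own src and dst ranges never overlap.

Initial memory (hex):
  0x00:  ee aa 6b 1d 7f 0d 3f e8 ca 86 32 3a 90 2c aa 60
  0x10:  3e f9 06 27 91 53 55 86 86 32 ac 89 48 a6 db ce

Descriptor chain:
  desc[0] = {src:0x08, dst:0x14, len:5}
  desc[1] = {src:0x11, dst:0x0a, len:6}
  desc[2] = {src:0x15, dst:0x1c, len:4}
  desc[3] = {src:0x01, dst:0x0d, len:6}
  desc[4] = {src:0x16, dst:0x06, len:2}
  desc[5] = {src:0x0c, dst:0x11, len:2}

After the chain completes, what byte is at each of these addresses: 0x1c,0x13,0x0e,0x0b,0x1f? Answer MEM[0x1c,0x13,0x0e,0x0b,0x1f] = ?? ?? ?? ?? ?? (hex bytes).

MEM[0x1c,0x13,0x0e,0x0b,0x1f] = 86 27 6b 06 90

D0: mem[0x14..0x18] <- [ca 86 32 3a 90]
D1: mem[0x0a..0x0f] <- [f9 06 27 ca 86 32]
D2: mem[0x1c..0x1f] <- [86 32 3a 90]
D3: mem[0x0d..0x12] <- [aa 6b 1d 7f 0d 3f]
D4: mem[0x06..0x07] <- [32 3a]
D5: mem[0x11..0x12] <- [27 aa]
query mem[0x1c]=0x86, mem[0x13]=0x27, mem[0x0e]=0x6b, mem[0x0b]=0x06, mem[0x1f]=0x90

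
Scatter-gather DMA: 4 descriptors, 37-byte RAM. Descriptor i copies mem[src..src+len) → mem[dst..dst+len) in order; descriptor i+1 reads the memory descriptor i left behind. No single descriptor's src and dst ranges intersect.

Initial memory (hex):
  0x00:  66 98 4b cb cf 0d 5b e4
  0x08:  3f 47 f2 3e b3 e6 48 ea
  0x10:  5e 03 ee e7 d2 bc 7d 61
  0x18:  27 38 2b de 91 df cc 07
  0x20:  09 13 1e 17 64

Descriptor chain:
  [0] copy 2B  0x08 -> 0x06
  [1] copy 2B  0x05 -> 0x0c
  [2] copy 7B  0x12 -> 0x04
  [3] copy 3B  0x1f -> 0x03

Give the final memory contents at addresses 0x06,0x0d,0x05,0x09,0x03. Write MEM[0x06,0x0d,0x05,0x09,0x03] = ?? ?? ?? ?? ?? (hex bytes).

MEM[0x06,0x0d,0x05,0x09,0x03] = d2 3f 13 61 07

#0 dst[0x06+2] := {0x3f,0x47}
#1 dst[0x0c+2] := {0x0d,0x3f}
#2 dst[0x04+7] := {0xee,0xe7,0xd2,0xbc,0x7d,0x61,0x27}
#3 dst[0x03+3] := {0x07,0x09,0x13}
query mem[0x06]=0xd2, mem[0x0d]=0x3f, mem[0x05]=0x13, mem[0x09]=0x61, mem[0x03]=0x07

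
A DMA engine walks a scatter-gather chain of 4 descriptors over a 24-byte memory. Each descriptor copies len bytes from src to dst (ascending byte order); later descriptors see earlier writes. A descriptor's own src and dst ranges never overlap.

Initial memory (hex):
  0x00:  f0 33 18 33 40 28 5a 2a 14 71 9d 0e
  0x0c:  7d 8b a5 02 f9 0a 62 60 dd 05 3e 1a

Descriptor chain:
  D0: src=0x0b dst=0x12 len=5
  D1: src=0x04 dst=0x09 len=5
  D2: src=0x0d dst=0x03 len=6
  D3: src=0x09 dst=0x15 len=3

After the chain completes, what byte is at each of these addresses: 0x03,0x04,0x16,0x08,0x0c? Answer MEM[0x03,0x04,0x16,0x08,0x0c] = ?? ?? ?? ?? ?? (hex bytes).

MEM[0x03,0x04,0x16,0x08,0x0c] = 14 a5 28 0e 2a

#0 dst[0x12+5] := {0x0e,0x7d,0x8b,0xa5,0x02}
#1 dst[0x09+5] := {0x40,0x28,0x5a,0x2a,0x14}
#2 dst[0x03+6] := {0x14,0xa5,0x02,0xf9,0x0a,0x0e}
#3 dst[0x15+3] := {0x40,0x28,0x5a}
query mem[0x03]=0x14, mem[0x04]=0xa5, mem[0x16]=0x28, mem[0x08]=0x0e, mem[0x0c]=0x2a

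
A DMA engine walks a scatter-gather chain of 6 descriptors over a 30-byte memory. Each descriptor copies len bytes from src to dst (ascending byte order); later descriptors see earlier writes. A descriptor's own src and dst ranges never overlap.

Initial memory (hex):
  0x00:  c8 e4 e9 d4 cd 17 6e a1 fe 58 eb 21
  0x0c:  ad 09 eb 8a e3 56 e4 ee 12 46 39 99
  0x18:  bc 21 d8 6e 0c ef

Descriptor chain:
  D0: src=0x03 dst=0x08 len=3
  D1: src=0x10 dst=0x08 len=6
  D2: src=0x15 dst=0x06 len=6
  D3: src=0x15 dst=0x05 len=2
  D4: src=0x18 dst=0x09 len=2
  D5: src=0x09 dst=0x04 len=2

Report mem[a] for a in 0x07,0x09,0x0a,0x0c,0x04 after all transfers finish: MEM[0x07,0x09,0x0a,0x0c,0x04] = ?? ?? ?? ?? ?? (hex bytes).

[0] 0x03->0x08 len=3 : d4 cd 17
[1] 0x10->0x08 len=6 : e3 56 e4 ee 12 46
[2] 0x15->0x06 len=6 : 46 39 99 bc 21 d8
[3] 0x15->0x05 len=2 : 46 39
[4] 0x18->0x09 len=2 : bc 21
[5] 0x09->0x04 len=2 : bc 21
query mem[0x07]=0x39, mem[0x09]=0xbc, mem[0x0a]=0x21, mem[0x0c]=0x12, mem[0x04]=0xbc

MEM[0x07,0x09,0x0a,0x0c,0x04] = 39 bc 21 12 bc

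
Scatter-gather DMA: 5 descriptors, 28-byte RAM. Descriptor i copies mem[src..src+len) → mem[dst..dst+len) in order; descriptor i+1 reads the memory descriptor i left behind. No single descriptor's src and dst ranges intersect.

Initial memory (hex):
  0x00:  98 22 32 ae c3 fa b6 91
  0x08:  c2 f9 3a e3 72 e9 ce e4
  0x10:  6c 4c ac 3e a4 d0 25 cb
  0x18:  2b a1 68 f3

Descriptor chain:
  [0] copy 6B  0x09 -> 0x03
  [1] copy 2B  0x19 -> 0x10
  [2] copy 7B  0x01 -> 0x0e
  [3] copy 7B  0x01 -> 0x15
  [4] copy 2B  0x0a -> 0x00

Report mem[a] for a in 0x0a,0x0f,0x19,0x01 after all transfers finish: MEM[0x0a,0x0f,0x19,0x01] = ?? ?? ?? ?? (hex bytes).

[0] 0x09->0x03 len=6 : f9 3a e3 72 e9 ce
[1] 0x19->0x10 len=2 : a1 68
[2] 0x01->0x0e len=7 : 22 32 f9 3a e3 72 e9
[3] 0x01->0x15 len=7 : 22 32 f9 3a e3 72 e9
[4] 0x0a->0x00 len=2 : 3a e3
query mem[0x0a]=0x3a, mem[0x0f]=0x32, mem[0x19]=0xe3, mem[0x01]=0xe3

MEM[0x0a,0x0f,0x19,0x01] = 3a 32 e3 e3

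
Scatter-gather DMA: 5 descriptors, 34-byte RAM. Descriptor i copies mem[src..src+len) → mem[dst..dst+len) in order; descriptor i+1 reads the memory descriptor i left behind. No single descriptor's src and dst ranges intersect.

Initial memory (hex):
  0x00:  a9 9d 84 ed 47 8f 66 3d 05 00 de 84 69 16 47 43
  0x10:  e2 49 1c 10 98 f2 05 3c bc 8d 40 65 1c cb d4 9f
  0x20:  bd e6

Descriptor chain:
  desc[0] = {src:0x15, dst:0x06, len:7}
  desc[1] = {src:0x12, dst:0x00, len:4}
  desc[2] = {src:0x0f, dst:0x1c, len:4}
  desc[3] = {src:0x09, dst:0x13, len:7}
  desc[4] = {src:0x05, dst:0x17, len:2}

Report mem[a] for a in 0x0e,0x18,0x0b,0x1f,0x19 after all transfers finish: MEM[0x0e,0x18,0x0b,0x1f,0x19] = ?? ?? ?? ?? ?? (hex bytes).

MEM[0x0e,0x18,0x0b,0x1f,0x19] = 47 f2 40 1c 43

  after D0: wrote 7B at 0x06 = f2053cbc8d4065
  after D1: wrote 4B at 0x00 = 1c1098f2
  after D2: wrote 4B at 0x1c = 43e2491c
  after D3: wrote 7B at 0x13 = bc8d4065164743
  after D4: wrote 2B at 0x17 = 8ff2
query mem[0x0e]=0x47, mem[0x18]=0xf2, mem[0x0b]=0x40, mem[0x1f]=0x1c, mem[0x19]=0x43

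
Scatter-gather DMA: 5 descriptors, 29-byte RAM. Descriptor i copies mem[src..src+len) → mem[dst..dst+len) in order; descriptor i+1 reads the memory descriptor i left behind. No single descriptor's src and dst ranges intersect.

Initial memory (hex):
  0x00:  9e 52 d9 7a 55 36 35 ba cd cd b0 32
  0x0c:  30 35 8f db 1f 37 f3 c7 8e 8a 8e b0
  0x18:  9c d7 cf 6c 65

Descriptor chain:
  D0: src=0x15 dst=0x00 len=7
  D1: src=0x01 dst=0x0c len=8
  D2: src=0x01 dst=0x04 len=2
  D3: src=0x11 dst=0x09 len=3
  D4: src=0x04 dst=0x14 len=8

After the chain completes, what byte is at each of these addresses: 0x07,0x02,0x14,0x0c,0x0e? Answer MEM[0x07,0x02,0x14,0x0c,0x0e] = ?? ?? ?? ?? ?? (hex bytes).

MEM[0x07,0x02,0x14,0x0c,0x0e] = ba b0 8e 8e 9c

#0 dst[0x00+7] := {0x8a,0x8e,0xb0,0x9c,0xd7,0xcf,0x6c}
#1 dst[0x0c+8] := {0x8e,0xb0,0x9c,0xd7,0xcf,0x6c,0xba,0xcd}
#2 dst[0x04+2] := {0x8e,0xb0}
#3 dst[0x09+3] := {0x6c,0xba,0xcd}
#4 dst[0x14+8] := {0x8e,0xb0,0x6c,0xba,0xcd,0x6c,0xba,0xcd}
query mem[0x07]=0xba, mem[0x02]=0xb0, mem[0x14]=0x8e, mem[0x0c]=0x8e, mem[0x0e]=0x9c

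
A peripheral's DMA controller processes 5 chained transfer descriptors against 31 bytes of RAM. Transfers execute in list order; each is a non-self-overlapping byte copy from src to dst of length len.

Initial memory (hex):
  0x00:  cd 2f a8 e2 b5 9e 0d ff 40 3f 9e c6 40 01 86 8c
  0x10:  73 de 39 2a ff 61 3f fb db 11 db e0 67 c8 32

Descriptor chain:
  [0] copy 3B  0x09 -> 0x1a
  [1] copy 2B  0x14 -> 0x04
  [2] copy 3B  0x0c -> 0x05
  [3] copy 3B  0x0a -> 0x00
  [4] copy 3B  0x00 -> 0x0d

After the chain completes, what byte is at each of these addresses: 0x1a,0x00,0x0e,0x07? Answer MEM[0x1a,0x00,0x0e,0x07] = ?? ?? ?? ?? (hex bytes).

MEM[0x1a,0x00,0x0e,0x07] = 3f 9e c6 86

[0] 0x09->0x1a len=3 : 3f 9e c6
[1] 0x14->0x04 len=2 : ff 61
[2] 0x0c->0x05 len=3 : 40 01 86
[3] 0x0a->0x00 len=3 : 9e c6 40
[4] 0x00->0x0d len=3 : 9e c6 40
query mem[0x1a]=0x3f, mem[0x00]=0x9e, mem[0x0e]=0xc6, mem[0x07]=0x86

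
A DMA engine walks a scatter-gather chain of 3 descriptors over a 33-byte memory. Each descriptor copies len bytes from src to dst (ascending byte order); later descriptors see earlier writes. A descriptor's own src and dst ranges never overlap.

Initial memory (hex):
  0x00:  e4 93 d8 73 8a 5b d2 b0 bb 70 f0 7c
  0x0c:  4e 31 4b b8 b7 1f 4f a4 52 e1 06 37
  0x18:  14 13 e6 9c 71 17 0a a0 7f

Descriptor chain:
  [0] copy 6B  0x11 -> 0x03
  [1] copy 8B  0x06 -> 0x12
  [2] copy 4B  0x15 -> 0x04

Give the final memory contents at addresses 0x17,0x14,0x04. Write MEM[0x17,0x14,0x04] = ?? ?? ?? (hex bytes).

D0: mem[0x03..0x08] <- [1f 4f a4 52 e1 06]
D1: mem[0x12..0x19] <- [52 e1 06 70 f0 7c 4e 31]
D2: mem[0x04..0x07] <- [70 f0 7c 4e]
query mem[0x17]=0x7c, mem[0x14]=0x06, mem[0x04]=0x70

MEM[0x17,0x14,0x04] = 7c 06 70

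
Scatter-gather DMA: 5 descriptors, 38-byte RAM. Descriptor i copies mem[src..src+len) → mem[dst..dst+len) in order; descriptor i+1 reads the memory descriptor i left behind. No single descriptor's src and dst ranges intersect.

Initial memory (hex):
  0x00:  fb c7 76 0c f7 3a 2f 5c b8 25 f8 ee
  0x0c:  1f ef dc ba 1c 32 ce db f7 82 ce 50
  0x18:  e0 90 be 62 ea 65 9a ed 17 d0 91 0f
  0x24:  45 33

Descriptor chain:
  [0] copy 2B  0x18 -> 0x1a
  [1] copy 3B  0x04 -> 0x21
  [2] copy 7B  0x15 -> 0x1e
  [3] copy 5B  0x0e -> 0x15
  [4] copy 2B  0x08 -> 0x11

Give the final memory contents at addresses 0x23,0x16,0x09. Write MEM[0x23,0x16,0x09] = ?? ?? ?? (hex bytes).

MEM[0x23,0x16,0x09] = e0 ba 25

  after D0: wrote 2B at 0x1a = e090
  after D1: wrote 3B at 0x21 = f73a2f
  after D2: wrote 7B at 0x1e = 82ce50e090e090
  after D3: wrote 5B at 0x15 = dcba1c32ce
  after D4: wrote 2B at 0x11 = b825
query mem[0x23]=0xe0, mem[0x16]=0xba, mem[0x09]=0x25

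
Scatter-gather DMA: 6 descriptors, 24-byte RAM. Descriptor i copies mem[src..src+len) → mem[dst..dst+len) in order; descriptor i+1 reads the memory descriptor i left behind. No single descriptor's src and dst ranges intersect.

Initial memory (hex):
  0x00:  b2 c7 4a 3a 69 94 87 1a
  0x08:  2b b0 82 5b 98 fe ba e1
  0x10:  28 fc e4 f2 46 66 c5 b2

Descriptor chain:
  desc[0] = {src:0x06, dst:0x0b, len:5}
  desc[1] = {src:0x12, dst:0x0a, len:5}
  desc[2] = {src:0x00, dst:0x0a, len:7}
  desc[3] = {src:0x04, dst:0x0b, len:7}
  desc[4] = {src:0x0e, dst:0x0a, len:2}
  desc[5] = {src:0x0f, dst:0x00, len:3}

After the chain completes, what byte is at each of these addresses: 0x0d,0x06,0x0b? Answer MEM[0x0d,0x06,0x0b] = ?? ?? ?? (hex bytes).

MEM[0x0d,0x06,0x0b] = 87 87 2b

D0: mem[0x0b..0x0f] <- [87 1a 2b b0 82]
D1: mem[0x0a..0x0e] <- [e4 f2 46 66 c5]
D2: mem[0x0a..0x10] <- [b2 c7 4a 3a 69 94 87]
D3: mem[0x0b..0x11] <- [69 94 87 1a 2b b0 b2]
D4: mem[0x0a..0x0b] <- [1a 2b]
D5: mem[0x00..0x02] <- [2b b0 b2]
query mem[0x0d]=0x87, mem[0x06]=0x87, mem[0x0b]=0x2b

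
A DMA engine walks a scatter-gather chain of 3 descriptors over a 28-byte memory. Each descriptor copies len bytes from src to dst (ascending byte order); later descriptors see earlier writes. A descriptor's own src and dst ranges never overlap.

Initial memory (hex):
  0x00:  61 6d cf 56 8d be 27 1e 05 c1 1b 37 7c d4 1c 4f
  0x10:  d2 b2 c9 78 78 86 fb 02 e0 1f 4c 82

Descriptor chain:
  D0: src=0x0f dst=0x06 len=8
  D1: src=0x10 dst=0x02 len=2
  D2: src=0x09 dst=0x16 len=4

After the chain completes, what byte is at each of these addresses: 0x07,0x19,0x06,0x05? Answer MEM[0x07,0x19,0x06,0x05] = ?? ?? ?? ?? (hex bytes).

MEM[0x07,0x19,0x06,0x05] = d2 86 4f be

#0 dst[0x06+8] := {0x4f,0xd2,0xb2,0xc9,0x78,0x78,0x86,0xfb}
#1 dst[0x02+2] := {0xd2,0xb2}
#2 dst[0x16+4] := {0xc9,0x78,0x78,0x86}
query mem[0x07]=0xd2, mem[0x19]=0x86, mem[0x06]=0x4f, mem[0x05]=0xbe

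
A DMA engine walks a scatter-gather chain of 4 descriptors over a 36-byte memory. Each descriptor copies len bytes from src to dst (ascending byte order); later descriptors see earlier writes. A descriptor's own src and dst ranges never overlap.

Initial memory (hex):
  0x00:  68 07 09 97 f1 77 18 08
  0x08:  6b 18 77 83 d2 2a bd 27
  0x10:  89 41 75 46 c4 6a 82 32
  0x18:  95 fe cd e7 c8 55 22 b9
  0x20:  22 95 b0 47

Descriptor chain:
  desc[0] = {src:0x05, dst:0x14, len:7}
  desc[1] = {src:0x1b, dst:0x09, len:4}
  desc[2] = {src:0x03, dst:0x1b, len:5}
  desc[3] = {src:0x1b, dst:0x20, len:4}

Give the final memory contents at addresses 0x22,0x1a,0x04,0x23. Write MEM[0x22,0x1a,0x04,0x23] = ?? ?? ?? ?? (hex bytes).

#0 dst[0x14+7] := {0x77,0x18,0x08,0x6b,0x18,0x77,0x83}
#1 dst[0x09+4] := {0xe7,0xc8,0x55,0x22}
#2 dst[0x1b+5] := {0x97,0xf1,0x77,0x18,0x08}
#3 dst[0x20+4] := {0x97,0xf1,0x77,0x18}
query mem[0x22]=0x77, mem[0x1a]=0x83, mem[0x04]=0xf1, mem[0x23]=0x18

MEM[0x22,0x1a,0x04,0x23] = 77 83 f1 18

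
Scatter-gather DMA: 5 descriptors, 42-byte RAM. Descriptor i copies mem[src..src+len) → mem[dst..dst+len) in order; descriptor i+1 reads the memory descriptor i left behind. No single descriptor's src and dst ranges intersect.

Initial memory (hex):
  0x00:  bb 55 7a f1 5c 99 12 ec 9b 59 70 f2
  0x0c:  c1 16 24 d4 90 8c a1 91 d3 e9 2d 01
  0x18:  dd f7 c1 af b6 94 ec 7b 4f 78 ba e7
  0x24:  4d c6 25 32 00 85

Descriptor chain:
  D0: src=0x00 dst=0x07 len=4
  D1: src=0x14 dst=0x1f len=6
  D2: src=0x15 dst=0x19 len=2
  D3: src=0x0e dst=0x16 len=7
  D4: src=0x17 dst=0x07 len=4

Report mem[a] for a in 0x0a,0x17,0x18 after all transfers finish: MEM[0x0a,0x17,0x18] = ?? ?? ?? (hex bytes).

MEM[0x0a,0x17,0x18] = a1 d4 90

#0 dst[0x07+4] := {0xbb,0x55,0x7a,0xf1}
#1 dst[0x1f+6] := {0xd3,0xe9,0x2d,0x01,0xdd,0xf7}
#2 dst[0x19+2] := {0xe9,0x2d}
#3 dst[0x16+7] := {0x24,0xd4,0x90,0x8c,0xa1,0x91,0xd3}
#4 dst[0x07+4] := {0xd4,0x90,0x8c,0xa1}
query mem[0x0a]=0xa1, mem[0x17]=0xd4, mem[0x18]=0x90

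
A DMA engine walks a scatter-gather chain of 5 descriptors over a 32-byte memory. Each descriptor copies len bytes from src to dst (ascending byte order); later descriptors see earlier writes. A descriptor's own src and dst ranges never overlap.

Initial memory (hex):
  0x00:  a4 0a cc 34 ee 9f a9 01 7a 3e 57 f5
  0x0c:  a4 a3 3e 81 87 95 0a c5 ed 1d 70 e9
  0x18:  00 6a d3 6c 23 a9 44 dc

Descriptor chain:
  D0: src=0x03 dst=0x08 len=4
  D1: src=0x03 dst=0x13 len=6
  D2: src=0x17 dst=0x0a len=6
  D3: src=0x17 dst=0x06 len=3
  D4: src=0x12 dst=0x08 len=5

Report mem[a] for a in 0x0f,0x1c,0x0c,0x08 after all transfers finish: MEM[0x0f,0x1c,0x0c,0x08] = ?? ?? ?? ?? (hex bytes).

MEM[0x0f,0x1c,0x0c,0x08] = 23 23 a9 0a

D0: mem[0x08..0x0b] <- [34 ee 9f a9]
D1: mem[0x13..0x18] <- [34 ee 9f a9 01 34]
D2: mem[0x0a..0x0f] <- [01 34 6a d3 6c 23]
D3: mem[0x06..0x08] <- [01 34 6a]
D4: mem[0x08..0x0c] <- [0a 34 ee 9f a9]
query mem[0x0f]=0x23, mem[0x1c]=0x23, mem[0x0c]=0xa9, mem[0x08]=0x0a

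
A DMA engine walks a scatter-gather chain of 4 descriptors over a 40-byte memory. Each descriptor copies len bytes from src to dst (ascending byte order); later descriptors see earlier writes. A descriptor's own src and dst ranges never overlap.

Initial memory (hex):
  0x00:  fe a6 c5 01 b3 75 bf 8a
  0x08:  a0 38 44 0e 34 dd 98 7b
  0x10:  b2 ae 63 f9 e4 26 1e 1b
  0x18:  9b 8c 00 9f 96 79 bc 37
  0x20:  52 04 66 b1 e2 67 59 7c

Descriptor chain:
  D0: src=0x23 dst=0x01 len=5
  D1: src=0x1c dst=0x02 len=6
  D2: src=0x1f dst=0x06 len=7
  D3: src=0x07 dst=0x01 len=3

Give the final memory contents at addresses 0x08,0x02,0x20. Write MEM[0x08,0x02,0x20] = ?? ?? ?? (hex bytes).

MEM[0x08,0x02,0x20] = 04 04 52

[0] 0x23->0x01 len=5 : b1 e2 67 59 7c
[1] 0x1c->0x02 len=6 : 96 79 bc 37 52 04
[2] 0x1f->0x06 len=7 : 37 52 04 66 b1 e2 67
[3] 0x07->0x01 len=3 : 52 04 66
query mem[0x08]=0x04, mem[0x02]=0x04, mem[0x20]=0x52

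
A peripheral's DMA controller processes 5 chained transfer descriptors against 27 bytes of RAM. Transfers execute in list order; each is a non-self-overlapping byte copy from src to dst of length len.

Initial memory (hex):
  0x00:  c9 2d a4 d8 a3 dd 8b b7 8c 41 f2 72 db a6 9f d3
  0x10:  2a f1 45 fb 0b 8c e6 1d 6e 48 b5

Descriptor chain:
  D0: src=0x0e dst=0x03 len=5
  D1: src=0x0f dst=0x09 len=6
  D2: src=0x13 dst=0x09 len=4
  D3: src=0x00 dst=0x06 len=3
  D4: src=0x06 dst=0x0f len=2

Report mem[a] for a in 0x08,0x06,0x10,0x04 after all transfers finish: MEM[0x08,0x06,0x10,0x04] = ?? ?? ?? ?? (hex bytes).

MEM[0x08,0x06,0x10,0x04] = a4 c9 2d d3

  after D0: wrote 5B at 0x03 = 9fd32af145
  after D1: wrote 6B at 0x09 = d32af145fb0b
  after D2: wrote 4B at 0x09 = fb0b8ce6
  after D3: wrote 3B at 0x06 = c92da4
  after D4: wrote 2B at 0x0f = c92d
query mem[0x08]=0xa4, mem[0x06]=0xc9, mem[0x10]=0x2d, mem[0x04]=0xd3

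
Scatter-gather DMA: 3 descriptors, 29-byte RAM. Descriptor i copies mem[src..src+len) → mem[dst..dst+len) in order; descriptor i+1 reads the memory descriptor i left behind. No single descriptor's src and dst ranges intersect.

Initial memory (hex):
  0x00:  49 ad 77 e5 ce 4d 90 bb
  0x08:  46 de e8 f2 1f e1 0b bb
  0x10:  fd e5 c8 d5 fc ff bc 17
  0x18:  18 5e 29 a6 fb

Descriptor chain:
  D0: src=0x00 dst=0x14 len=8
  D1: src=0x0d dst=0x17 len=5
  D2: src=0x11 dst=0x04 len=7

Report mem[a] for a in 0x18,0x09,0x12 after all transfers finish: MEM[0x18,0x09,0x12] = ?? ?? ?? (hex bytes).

D0: mem[0x14..0x1b] <- [49 ad 77 e5 ce 4d 90 bb]
D1: mem[0x17..0x1b] <- [e1 0b bb fd e5]
D2: mem[0x04..0x0a] <- [e5 c8 d5 49 ad 77 e1]
query mem[0x18]=0x0b, mem[0x09]=0x77, mem[0x12]=0xc8

MEM[0x18,0x09,0x12] = 0b 77 c8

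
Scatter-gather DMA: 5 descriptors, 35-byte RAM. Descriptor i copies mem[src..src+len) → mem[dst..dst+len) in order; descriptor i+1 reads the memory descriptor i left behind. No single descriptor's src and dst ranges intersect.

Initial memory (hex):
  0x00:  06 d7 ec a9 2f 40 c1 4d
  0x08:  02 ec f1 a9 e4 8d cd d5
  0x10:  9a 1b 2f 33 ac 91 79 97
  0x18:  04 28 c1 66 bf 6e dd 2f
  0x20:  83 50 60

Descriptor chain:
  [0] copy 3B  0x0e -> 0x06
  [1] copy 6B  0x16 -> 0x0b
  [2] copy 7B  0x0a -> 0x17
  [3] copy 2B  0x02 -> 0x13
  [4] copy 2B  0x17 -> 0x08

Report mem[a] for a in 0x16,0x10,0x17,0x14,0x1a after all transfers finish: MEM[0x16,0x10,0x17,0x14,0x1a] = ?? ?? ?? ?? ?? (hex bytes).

[0] 0x0e->0x06 len=3 : cd d5 9a
[1] 0x16->0x0b len=6 : 79 97 04 28 c1 66
[2] 0x0a->0x17 len=7 : f1 79 97 04 28 c1 66
[3] 0x02->0x13 len=2 : ec a9
[4] 0x17->0x08 len=2 : f1 79
query mem[0x16]=0x79, mem[0x10]=0x66, mem[0x17]=0xf1, mem[0x14]=0xa9, mem[0x1a]=0x04

MEM[0x16,0x10,0x17,0x14,0x1a] = 79 66 f1 a9 04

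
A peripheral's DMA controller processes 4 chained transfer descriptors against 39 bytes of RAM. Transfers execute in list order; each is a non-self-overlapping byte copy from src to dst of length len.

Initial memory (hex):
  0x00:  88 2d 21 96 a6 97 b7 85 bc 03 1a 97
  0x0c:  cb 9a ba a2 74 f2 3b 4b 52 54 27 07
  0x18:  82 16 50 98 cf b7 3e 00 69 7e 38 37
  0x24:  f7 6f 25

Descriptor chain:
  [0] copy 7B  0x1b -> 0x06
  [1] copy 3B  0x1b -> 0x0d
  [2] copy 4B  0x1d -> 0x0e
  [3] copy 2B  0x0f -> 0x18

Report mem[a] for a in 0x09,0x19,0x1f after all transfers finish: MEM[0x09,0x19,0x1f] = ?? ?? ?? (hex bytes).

MEM[0x09,0x19,0x1f] = 3e 00 00

#0 dst[0x06+7] := {0x98,0xcf,0xb7,0x3e,0x00,0x69,0x7e}
#1 dst[0x0d+3] := {0x98,0xcf,0xb7}
#2 dst[0x0e+4] := {0xb7,0x3e,0x00,0x69}
#3 dst[0x18+2] := {0x3e,0x00}
query mem[0x09]=0x3e, mem[0x19]=0x00, mem[0x1f]=0x00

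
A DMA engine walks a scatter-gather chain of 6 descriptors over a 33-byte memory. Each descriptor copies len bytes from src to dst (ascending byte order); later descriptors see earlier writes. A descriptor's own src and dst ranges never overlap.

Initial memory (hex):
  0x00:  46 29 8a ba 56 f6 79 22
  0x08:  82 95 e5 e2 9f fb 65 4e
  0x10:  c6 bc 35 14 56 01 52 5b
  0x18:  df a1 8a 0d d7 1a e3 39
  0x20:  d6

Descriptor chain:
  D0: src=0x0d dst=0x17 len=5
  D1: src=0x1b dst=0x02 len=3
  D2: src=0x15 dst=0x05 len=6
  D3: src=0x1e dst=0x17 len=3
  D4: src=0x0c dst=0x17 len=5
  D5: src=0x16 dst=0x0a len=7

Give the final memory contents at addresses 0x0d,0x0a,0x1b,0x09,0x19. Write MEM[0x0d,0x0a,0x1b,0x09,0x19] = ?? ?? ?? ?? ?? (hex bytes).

  after D0: wrote 5B at 0x17 = fb654ec6bc
  after D1: wrote 3B at 0x02 = bcd71a
  after D2: wrote 6B at 0x05 = 0152fb654ec6
  after D3: wrote 3B at 0x17 = e339d6
  after D4: wrote 5B at 0x17 = 9ffb654ec6
  after D5: wrote 7B at 0x0a = 529ffb654ec6d7
query mem[0x0d]=0x65, mem[0x0a]=0x52, mem[0x1b]=0xc6, mem[0x09]=0x4e, mem[0x19]=0x65

MEM[0x0d,0x0a,0x1b,0x09,0x19] = 65 52 c6 4e 65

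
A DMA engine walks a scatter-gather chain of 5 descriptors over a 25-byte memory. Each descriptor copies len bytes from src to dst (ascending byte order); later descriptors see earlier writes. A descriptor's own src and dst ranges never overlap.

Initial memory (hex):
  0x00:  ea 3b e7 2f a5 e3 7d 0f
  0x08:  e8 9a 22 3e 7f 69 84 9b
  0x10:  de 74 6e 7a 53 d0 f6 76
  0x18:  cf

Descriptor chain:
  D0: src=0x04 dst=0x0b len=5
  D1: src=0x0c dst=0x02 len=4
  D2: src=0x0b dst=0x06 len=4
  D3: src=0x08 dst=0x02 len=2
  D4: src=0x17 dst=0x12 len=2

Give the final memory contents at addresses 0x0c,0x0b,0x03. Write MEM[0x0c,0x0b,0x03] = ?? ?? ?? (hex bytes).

MEM[0x0c,0x0b,0x03] = e3 a5 0f

[0] 0x04->0x0b len=5 : a5 e3 7d 0f e8
[1] 0x0c->0x02 len=4 : e3 7d 0f e8
[2] 0x0b->0x06 len=4 : a5 e3 7d 0f
[3] 0x08->0x02 len=2 : 7d 0f
[4] 0x17->0x12 len=2 : 76 cf
query mem[0x0c]=0xe3, mem[0x0b]=0xa5, mem[0x03]=0x0f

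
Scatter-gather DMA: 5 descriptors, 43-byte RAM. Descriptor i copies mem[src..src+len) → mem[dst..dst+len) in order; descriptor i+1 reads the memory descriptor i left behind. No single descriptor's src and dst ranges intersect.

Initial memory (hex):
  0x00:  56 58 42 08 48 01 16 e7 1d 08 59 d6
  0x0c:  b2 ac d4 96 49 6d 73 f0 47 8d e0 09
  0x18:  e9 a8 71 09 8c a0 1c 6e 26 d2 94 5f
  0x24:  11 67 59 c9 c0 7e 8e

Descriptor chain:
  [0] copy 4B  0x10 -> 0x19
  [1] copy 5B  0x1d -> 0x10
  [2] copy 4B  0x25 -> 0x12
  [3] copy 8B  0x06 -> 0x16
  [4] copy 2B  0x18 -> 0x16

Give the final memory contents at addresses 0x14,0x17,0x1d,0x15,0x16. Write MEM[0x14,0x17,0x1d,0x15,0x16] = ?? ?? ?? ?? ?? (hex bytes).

D0: mem[0x19..0x1c] <- [49 6d 73 f0]
D1: mem[0x10..0x14] <- [a0 1c 6e 26 d2]
D2: mem[0x12..0x15] <- [67 59 c9 c0]
D3: mem[0x16..0x1d] <- [16 e7 1d 08 59 d6 b2 ac]
D4: mem[0x16..0x17] <- [1d 08]
query mem[0x14]=0xc9, mem[0x17]=0x08, mem[0x1d]=0xac, mem[0x15]=0xc0, mem[0x16]=0x1d

MEM[0x14,0x17,0x1d,0x15,0x16] = c9 08 ac c0 1d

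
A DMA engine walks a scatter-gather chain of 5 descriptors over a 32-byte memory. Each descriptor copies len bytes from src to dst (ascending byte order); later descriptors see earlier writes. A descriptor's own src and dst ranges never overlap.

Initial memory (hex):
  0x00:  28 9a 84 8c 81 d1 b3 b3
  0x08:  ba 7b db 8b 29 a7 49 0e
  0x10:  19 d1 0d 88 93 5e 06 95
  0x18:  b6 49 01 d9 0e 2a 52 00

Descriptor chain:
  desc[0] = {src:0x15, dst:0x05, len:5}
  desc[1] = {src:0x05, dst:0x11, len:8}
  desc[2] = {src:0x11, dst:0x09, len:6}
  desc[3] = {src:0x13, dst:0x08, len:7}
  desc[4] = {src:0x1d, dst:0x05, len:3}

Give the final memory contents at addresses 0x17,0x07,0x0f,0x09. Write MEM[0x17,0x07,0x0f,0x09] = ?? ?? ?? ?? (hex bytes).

MEM[0x17,0x07,0x0f,0x09] = 8b 00 0e b6

[0] 0x15->0x05 len=5 : 5e 06 95 b6 49
[1] 0x05->0x11 len=8 : 5e 06 95 b6 49 db 8b 29
[2] 0x11->0x09 len=6 : 5e 06 95 b6 49 db
[3] 0x13->0x08 len=7 : 95 b6 49 db 8b 29 49
[4] 0x1d->0x05 len=3 : 2a 52 00
query mem[0x17]=0x8b, mem[0x07]=0x00, mem[0x0f]=0x0e, mem[0x09]=0xb6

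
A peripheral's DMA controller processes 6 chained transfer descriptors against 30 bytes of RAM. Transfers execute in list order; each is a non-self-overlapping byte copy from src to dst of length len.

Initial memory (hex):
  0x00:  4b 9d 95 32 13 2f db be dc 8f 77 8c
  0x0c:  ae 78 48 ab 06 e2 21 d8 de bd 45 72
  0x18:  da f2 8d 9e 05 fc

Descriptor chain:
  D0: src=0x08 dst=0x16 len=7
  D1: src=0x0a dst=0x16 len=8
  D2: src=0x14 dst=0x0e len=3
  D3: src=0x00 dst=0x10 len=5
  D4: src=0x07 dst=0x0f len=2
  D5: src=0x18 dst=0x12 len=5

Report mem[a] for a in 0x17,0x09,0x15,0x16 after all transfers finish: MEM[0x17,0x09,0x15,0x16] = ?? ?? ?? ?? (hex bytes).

MEM[0x17,0x09,0x15,0x16] = 8c 8f ab 06

#0 dst[0x16+7] := {0xdc,0x8f,0x77,0x8c,0xae,0x78,0x48}
#1 dst[0x16+8] := {0x77,0x8c,0xae,0x78,0x48,0xab,0x06,0xe2}
#2 dst[0x0e+3] := {0xde,0xbd,0x77}
#3 dst[0x10+5] := {0x4b,0x9d,0x95,0x32,0x13}
#4 dst[0x0f+2] := {0xbe,0xdc}
#5 dst[0x12+5] := {0xae,0x78,0x48,0xab,0x06}
query mem[0x17]=0x8c, mem[0x09]=0x8f, mem[0x15]=0xab, mem[0x16]=0x06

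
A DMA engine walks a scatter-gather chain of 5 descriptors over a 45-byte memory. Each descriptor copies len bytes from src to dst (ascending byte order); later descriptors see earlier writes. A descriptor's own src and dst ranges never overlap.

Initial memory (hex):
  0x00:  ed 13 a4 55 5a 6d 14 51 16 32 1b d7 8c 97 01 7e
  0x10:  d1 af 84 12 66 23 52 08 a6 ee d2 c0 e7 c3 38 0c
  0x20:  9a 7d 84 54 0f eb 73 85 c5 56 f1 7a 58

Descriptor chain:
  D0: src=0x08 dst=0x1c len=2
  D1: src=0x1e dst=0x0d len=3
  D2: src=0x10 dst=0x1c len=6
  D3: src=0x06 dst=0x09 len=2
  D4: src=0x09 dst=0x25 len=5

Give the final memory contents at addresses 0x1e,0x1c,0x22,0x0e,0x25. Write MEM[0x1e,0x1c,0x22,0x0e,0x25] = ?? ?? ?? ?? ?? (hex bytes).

[0] 0x08->0x1c len=2 : 16 32
[1] 0x1e->0x0d len=3 : 38 0c 9a
[2] 0x10->0x1c len=6 : d1 af 84 12 66 23
[3] 0x06->0x09 len=2 : 14 51
[4] 0x09->0x25 len=5 : 14 51 d7 8c 38
query mem[0x1e]=0x84, mem[0x1c]=0xd1, mem[0x22]=0x84, mem[0x0e]=0x0c, mem[0x25]=0x14

MEM[0x1e,0x1c,0x22,0x0e,0x25] = 84 d1 84 0c 14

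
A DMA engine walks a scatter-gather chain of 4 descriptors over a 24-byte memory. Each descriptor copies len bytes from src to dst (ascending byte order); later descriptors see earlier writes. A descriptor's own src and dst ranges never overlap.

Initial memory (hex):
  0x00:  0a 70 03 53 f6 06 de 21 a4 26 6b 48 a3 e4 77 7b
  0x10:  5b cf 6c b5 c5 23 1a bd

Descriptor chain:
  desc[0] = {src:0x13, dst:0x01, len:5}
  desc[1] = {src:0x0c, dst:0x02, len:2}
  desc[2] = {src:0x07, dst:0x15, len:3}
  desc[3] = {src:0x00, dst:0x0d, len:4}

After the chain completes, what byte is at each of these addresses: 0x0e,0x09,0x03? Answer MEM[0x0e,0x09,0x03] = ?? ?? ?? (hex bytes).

  after D0: wrote 5B at 0x01 = b5c5231abd
  after D1: wrote 2B at 0x02 = a3e4
  after D2: wrote 3B at 0x15 = 21a426
  after D3: wrote 4B at 0x0d = 0ab5a3e4
query mem[0x0e]=0xb5, mem[0x09]=0x26, mem[0x03]=0xe4

MEM[0x0e,0x09,0x03] = b5 26 e4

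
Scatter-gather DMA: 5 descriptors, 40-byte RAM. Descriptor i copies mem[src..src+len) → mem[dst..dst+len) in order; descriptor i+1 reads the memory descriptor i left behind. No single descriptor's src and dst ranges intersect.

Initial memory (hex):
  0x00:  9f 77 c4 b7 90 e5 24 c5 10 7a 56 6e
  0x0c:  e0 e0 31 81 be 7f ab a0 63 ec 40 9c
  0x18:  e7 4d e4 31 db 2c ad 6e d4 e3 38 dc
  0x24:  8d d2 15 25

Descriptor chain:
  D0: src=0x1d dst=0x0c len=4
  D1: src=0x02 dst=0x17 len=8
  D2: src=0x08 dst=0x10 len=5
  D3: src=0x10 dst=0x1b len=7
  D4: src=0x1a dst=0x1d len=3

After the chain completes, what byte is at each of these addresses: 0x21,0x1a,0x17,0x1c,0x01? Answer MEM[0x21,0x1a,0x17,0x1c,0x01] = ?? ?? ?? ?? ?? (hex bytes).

#0 dst[0x0c+4] := {0x2c,0xad,0x6e,0xd4}
#1 dst[0x17+8] := {0xc4,0xb7,0x90,0xe5,0x24,0xc5,0x10,0x7a}
#2 dst[0x10+5] := {0x10,0x7a,0x56,0x6e,0x2c}
#3 dst[0x1b+7] := {0x10,0x7a,0x56,0x6e,0x2c,0xec,0x40}
#4 dst[0x1d+3] := {0xe5,0x10,0x7a}
query mem[0x21]=0x40, mem[0x1a]=0xe5, mem[0x17]=0xc4, mem[0x1c]=0x7a, mem[0x01]=0x77

MEM[0x21,0x1a,0x17,0x1c,0x01] = 40 e5 c4 7a 77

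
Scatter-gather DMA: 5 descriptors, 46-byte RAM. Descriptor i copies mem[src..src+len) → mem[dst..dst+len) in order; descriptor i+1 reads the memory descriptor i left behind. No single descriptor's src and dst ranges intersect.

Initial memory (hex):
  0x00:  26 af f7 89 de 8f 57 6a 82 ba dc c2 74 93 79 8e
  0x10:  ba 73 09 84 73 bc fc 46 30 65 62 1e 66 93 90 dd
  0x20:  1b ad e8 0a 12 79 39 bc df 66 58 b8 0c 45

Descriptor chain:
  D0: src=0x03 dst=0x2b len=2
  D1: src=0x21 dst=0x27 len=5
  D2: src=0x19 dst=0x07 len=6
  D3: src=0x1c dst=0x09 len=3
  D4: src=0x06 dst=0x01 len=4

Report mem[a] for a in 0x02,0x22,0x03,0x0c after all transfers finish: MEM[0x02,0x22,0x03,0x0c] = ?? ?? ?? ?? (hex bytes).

MEM[0x02,0x22,0x03,0x0c] = 65 e8 62 90

  after D0: wrote 2B at 0x2b = 89de
  after D1: wrote 5B at 0x27 = ade80a1279
  after D2: wrote 6B at 0x07 = 65621e669390
  after D3: wrote 3B at 0x09 = 669390
  after D4: wrote 4B at 0x01 = 57656266
query mem[0x02]=0x65, mem[0x22]=0xe8, mem[0x03]=0x62, mem[0x0c]=0x90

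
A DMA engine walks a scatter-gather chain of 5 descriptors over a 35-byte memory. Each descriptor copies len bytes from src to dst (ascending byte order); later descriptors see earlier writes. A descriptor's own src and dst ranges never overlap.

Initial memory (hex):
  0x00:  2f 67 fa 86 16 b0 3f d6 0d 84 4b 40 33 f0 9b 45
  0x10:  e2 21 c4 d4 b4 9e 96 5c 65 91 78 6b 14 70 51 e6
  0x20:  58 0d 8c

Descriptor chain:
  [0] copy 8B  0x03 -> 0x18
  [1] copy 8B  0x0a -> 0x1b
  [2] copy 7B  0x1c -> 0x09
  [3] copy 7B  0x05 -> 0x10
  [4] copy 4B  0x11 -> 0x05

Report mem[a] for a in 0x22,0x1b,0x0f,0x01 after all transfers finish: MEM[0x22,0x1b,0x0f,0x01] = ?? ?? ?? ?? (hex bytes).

D0: mem[0x18..0x1f] <- [86 16 b0 3f d6 0d 84 4b]
D1: mem[0x1b..0x22] <- [4b 40 33 f0 9b 45 e2 21]
D2: mem[0x09..0x0f] <- [40 33 f0 9b 45 e2 21]
D3: mem[0x10..0x16] <- [b0 3f d6 0d 40 33 f0]
D4: mem[0x05..0x08] <- [3f d6 0d 40]
query mem[0x22]=0x21, mem[0x1b]=0x4b, mem[0x0f]=0x21, mem[0x01]=0x67

MEM[0x22,0x1b,0x0f,0x01] = 21 4b 21 67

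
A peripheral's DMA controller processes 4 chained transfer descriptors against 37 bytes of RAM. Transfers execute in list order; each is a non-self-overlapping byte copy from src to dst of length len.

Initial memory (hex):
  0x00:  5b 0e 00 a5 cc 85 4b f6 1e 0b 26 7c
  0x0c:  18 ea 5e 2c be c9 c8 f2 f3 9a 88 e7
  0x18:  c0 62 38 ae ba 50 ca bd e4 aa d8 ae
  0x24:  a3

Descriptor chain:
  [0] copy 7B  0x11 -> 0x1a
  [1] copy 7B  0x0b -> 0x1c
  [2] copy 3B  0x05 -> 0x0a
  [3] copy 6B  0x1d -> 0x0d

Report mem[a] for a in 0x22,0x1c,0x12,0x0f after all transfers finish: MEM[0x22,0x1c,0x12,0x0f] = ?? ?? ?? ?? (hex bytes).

D0: mem[0x1a..0x20] <- [c9 c8 f2 f3 9a 88 e7]
D1: mem[0x1c..0x22] <- [7c 18 ea 5e 2c be c9]
D2: mem[0x0a..0x0c] <- [85 4b f6]
D3: mem[0x0d..0x12] <- [18 ea 5e 2c be c9]
query mem[0x22]=0xc9, mem[0x1c]=0x7c, mem[0x12]=0xc9, mem[0x0f]=0x5e

MEM[0x22,0x1c,0x12,0x0f] = c9 7c c9 5e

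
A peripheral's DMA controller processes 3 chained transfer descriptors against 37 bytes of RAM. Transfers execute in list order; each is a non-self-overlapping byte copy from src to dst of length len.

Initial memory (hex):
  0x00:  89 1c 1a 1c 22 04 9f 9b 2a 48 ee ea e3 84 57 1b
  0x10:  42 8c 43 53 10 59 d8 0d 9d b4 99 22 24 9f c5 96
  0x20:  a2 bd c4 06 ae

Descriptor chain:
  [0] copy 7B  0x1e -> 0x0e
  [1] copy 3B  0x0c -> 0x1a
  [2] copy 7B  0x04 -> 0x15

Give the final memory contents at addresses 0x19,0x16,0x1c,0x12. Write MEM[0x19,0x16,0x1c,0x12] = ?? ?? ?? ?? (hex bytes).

[0] 0x1e->0x0e len=7 : c5 96 a2 bd c4 06 ae
[1] 0x0c->0x1a len=3 : e3 84 c5
[2] 0x04->0x15 len=7 : 22 04 9f 9b 2a 48 ee
query mem[0x19]=0x2a, mem[0x16]=0x04, mem[0x1c]=0xc5, mem[0x12]=0xc4

MEM[0x19,0x16,0x1c,0x12] = 2a 04 c5 c4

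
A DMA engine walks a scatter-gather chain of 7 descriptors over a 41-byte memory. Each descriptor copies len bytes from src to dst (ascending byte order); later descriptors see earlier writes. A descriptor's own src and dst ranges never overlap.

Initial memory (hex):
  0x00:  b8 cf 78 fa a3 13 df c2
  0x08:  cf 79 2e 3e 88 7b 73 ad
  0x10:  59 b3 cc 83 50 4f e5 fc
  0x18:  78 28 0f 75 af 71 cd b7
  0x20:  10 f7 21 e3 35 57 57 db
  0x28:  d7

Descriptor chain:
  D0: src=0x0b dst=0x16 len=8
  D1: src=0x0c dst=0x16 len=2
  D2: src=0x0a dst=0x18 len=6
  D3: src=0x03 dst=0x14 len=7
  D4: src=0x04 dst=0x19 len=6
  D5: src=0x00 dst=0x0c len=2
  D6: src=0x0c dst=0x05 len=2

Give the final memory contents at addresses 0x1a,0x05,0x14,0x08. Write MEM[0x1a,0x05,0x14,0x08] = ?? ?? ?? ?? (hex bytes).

D0: mem[0x16..0x1d] <- [3e 88 7b 73 ad 59 b3 cc]
D1: mem[0x16..0x17] <- [88 7b]
D2: mem[0x18..0x1d] <- [2e 3e 88 7b 73 ad]
D3: mem[0x14..0x1a] <- [fa a3 13 df c2 cf 79]
D4: mem[0x19..0x1e] <- [a3 13 df c2 cf 79]
D5: mem[0x0c..0x0d] <- [b8 cf]
D6: mem[0x05..0x06] <- [b8 cf]
query mem[0x1a]=0x13, mem[0x05]=0xb8, mem[0x14]=0xfa, mem[0x08]=0xcf

MEM[0x1a,0x05,0x14,0x08] = 13 b8 fa cf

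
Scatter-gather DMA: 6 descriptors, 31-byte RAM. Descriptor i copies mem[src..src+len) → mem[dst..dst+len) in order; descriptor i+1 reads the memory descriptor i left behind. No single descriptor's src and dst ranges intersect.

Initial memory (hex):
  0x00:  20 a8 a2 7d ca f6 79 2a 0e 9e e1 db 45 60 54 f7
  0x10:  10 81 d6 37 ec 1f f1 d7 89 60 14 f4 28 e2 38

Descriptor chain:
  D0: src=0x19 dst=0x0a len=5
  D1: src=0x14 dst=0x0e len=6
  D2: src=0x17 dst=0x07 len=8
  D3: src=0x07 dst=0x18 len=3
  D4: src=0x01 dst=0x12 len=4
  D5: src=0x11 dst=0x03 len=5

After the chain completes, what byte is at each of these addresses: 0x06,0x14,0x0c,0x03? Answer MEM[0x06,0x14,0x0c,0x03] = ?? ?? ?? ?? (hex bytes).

[0] 0x19->0x0a len=5 : 60 14 f4 28 e2
[1] 0x14->0x0e len=6 : ec 1f f1 d7 89 60
[2] 0x17->0x07 len=8 : d7 89 60 14 f4 28 e2 38
[3] 0x07->0x18 len=3 : d7 89 60
[4] 0x01->0x12 len=4 : a8 a2 7d ca
[5] 0x11->0x03 len=5 : d7 a8 a2 7d ca
query mem[0x06]=0x7d, mem[0x14]=0x7d, mem[0x0c]=0x28, mem[0x03]=0xd7

MEM[0x06,0x14,0x0c,0x03] = 7d 7d 28 d7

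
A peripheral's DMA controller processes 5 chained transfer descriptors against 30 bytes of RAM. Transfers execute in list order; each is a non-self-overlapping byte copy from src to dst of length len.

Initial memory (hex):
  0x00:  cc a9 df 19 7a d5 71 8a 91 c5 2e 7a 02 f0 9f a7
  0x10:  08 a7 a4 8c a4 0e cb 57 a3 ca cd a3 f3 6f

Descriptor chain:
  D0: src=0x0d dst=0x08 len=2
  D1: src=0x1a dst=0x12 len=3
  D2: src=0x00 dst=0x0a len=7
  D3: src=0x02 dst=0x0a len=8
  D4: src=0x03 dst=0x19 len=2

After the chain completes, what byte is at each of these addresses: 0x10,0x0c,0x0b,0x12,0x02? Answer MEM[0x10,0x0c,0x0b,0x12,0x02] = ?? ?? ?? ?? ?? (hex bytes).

MEM[0x10,0x0c,0x0b,0x12,0x02] = f0 7a 19 cd df

#0 dst[0x08+2] := {0xf0,0x9f}
#1 dst[0x12+3] := {0xcd,0xa3,0xf3}
#2 dst[0x0a+7] := {0xcc,0xa9,0xdf,0x19,0x7a,0xd5,0x71}
#3 dst[0x0a+8] := {0xdf,0x19,0x7a,0xd5,0x71,0x8a,0xf0,0x9f}
#4 dst[0x19+2] := {0x19,0x7a}
query mem[0x10]=0xf0, mem[0x0c]=0x7a, mem[0x0b]=0x19, mem[0x12]=0xcd, mem[0x02]=0xdf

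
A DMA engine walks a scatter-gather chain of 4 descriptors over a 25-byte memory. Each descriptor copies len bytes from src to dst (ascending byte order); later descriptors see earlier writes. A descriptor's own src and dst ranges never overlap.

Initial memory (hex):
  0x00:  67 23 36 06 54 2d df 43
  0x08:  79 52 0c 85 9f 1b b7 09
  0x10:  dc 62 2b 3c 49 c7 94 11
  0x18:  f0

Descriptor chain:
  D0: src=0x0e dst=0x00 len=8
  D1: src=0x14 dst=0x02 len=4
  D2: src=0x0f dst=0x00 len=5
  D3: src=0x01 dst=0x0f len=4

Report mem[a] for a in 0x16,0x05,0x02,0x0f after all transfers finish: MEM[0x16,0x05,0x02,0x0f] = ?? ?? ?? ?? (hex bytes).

  after D0: wrote 8B at 0x00 = b709dc622b3c49c7
  after D1: wrote 4B at 0x02 = 49c79411
  after D2: wrote 5B at 0x00 = 09dc622b3c
  after D3: wrote 4B at 0x0f = dc622b3c
query mem[0x16]=0x94, mem[0x05]=0x11, mem[0x02]=0x62, mem[0x0f]=0xdc

MEM[0x16,0x05,0x02,0x0f] = 94 11 62 dc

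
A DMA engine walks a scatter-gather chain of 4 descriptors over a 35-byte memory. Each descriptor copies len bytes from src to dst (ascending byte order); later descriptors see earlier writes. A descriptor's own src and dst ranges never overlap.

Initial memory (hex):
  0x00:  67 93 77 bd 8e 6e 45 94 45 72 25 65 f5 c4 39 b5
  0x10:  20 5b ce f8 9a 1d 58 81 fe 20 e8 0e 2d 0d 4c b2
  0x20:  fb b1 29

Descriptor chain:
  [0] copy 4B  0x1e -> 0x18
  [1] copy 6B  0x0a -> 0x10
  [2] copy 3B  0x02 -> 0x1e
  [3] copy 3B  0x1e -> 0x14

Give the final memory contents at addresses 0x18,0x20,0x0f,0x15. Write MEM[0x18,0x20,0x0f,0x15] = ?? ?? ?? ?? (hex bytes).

#0 dst[0x18+4] := {0x4c,0xb2,0xfb,0xb1}
#1 dst[0x10+6] := {0x25,0x65,0xf5,0xc4,0x39,0xb5}
#2 dst[0x1e+3] := {0x77,0xbd,0x8e}
#3 dst[0x14+3] := {0x77,0xbd,0x8e}
query mem[0x18]=0x4c, mem[0x20]=0x8e, mem[0x0f]=0xb5, mem[0x15]=0xbd

MEM[0x18,0x20,0x0f,0x15] = 4c 8e b5 bd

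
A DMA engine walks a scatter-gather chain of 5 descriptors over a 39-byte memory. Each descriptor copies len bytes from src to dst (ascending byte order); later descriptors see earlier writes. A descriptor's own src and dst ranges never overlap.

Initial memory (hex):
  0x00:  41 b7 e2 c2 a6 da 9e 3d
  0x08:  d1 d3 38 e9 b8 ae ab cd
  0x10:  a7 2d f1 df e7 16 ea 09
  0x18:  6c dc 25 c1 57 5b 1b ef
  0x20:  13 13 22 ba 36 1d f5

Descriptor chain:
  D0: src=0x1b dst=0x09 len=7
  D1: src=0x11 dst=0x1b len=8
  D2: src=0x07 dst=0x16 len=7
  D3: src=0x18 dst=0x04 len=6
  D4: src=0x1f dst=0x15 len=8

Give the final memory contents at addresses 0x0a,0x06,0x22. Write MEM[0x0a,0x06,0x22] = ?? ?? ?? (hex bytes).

#0 dst[0x09+7] := {0xc1,0x57,0x5b,0x1b,0xef,0x13,0x13}
#1 dst[0x1b+8] := {0x2d,0xf1,0xdf,0xe7,0x16,0xea,0x09,0x6c}
#2 dst[0x16+7] := {0x3d,0xd1,0xc1,0x57,0x5b,0x1b,0xef}
#3 dst[0x04+6] := {0xc1,0x57,0x5b,0x1b,0xef,0xdf}
#4 dst[0x15+8] := {0x16,0xea,0x09,0x6c,0xba,0x36,0x1d,0xf5}
query mem[0x0a]=0x57, mem[0x06]=0x5b, mem[0x22]=0x6c

MEM[0x0a,0x06,0x22] = 57 5b 6c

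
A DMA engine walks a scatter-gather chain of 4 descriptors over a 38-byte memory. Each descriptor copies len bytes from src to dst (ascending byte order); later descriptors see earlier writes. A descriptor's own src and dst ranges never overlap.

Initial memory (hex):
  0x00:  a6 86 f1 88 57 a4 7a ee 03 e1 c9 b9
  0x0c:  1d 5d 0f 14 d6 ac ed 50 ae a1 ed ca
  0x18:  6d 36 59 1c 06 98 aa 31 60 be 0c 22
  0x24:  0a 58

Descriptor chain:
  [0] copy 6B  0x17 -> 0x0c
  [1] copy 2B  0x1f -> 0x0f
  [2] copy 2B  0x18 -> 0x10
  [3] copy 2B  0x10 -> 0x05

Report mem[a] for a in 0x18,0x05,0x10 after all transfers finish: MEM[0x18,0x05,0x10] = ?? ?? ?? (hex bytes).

D0: mem[0x0c..0x11] <- [ca 6d 36 59 1c 06]
D1: mem[0x0f..0x10] <- [31 60]
D2: mem[0x10..0x11] <- [6d 36]
D3: mem[0x05..0x06] <- [6d 36]
query mem[0x18]=0x6d, mem[0x05]=0x6d, mem[0x10]=0x6d

MEM[0x18,0x05,0x10] = 6d 6d 6d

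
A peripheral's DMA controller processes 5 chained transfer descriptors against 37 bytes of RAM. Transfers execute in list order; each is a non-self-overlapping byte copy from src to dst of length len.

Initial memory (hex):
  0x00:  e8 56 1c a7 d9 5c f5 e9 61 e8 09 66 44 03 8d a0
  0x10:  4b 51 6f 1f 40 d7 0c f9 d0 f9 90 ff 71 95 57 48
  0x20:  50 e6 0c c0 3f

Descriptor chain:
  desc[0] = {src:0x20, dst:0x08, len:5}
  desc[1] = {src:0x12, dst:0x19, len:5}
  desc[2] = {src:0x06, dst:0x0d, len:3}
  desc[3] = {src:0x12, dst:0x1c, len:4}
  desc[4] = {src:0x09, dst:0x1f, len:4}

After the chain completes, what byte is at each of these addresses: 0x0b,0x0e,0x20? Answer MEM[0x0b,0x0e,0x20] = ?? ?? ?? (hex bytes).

MEM[0x0b,0x0e,0x20] = c0 e9 0c

[0] 0x20->0x08 len=5 : 50 e6 0c c0 3f
[1] 0x12->0x19 len=5 : 6f 1f 40 d7 0c
[2] 0x06->0x0d len=3 : f5 e9 50
[3] 0x12->0x1c len=4 : 6f 1f 40 d7
[4] 0x09->0x1f len=4 : e6 0c c0 3f
query mem[0x0b]=0xc0, mem[0x0e]=0xe9, mem[0x20]=0x0c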